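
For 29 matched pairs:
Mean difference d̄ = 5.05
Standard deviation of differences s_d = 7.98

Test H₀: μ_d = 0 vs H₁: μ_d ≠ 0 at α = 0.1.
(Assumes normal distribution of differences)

Answer: t = 3.4080, reject H₀

Derivation:
df = n - 1 = 28
SE = s_d/√n = 7.98/√29 = 1.4818
t = d̄/SE = 5.05/1.4818 = 3.4080
Critical value: t_{0.05,28} = ±1.701
p-value ≈ 0.0020
Decision: reject H₀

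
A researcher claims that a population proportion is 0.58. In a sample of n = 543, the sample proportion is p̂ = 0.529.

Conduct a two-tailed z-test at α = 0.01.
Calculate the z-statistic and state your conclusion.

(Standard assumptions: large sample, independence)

Answer: z = -2.4078, fail to reject H₀

Derivation:
H₀: p = 0.58, H₁: p ≠ 0.58
Standard error: SE = √(p₀(1-p₀)/n) = √(0.58×0.42/543) = 0.021181
z-statistic: z = (p̂ - p₀)/SE = (0.529 - 0.58)/0.021181 = -2.4078
Critical value: z_0.005 = ±2.576
p-value = 0.0160
Decision: fail to reject H₀ at α = 0.01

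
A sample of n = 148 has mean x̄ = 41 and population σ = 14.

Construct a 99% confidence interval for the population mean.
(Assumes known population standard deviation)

Confidence level: 99%, α = 0.01
z_0.005 = 2.576
SE = σ/√n = 14/√148 = 1.1508
Margin of error = 2.576 × 1.1508 = 2.9645
CI: x̄ ± margin = 41 ± 2.9645
CI: (38.0355, 43.9645)

Answer: (38.0355, 43.9645)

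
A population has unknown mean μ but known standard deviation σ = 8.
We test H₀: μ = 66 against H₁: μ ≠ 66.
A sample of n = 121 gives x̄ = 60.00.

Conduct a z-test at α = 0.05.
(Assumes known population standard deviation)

Standard error: SE = σ/√n = 8/√121 = 0.7273
z-statistic: z = (x̄ - μ₀)/SE = (60.00 - 66)/0.7273 = -8.2497
Critical value: ±1.960
p-value < 0.0001
Decision: reject H₀

Answer: z = -8.2497, reject H₀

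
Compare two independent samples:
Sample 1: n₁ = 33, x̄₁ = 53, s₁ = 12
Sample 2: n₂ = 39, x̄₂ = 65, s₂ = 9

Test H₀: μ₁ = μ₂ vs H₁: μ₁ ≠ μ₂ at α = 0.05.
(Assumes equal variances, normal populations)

Answer: t = -4.8418, reject H₀

Derivation:
Pooled variance: s²_p = [32×12² + 38×9²]/(70) = 109.8000
s_p = 10.4785
SE = s_p×√(1/n₁ + 1/n₂) = 10.4785×√(1/33 + 1/39) = 2.4784
t = (x̄₁ - x̄₂)/SE = (53 - 65)/2.4784 = -4.8418
df = 70, t-critical = ±1.994
Decision: reject H₀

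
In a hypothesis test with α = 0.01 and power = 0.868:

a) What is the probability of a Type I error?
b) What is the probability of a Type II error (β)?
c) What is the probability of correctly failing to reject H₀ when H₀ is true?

a) Type I error probability = α = 0.01
b) Power = P(reject H₀ | H₁ true) = 1 - β = 0.868, so Type II error probability = β = 1 - Power = 0.132
c) P(fail to reject H₀ | H₀ true) = 1 - α = 0.99

Answer: a) 0.01, b) 0.132, c) 0.99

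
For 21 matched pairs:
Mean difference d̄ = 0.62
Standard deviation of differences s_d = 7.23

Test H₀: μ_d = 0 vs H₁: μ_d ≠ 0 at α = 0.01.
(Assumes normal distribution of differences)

Answer: t = 0.3930, fail to reject H₀

Derivation:
df = n - 1 = 20
SE = s_d/√n = 7.23/√21 = 1.5777
t = d̄/SE = 0.62/1.5777 = 0.3930
Critical value: t_{0.005,20} = ±2.845
p-value ≈ 0.6985
Decision: fail to reject H₀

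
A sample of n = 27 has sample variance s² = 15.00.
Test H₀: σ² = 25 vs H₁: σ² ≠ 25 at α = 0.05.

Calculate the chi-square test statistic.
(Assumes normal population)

df = n - 1 = 26
χ² = (n-1)s²/σ₀² = 26×15.00/25 = 15.6000
Critical values: χ²_{0.975,26} = 13.844, χ²_{0.025,26} = 41.923
Rejection region: χ² < 13.844 or χ² > 41.923
Decision: fail to reject H₀

Answer: χ² = 15.6000, fail to reject H₀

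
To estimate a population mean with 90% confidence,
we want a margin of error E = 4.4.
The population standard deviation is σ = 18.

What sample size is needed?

z_0.05 = 1.645
n = (z×σ/E)² = (1.645×18/4.4)²
n = 45.2868
Round up: n = 46

Answer: n = 46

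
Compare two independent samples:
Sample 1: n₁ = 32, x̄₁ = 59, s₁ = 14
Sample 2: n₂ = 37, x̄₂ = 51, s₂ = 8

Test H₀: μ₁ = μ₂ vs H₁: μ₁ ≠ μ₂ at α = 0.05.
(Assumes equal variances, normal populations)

Pooled variance: s²_p = [31×14² + 36×8²]/(67) = 125.0746
s_p = 11.1837
SE = s_p×√(1/n₁ + 1/n₂) = 11.1837×√(1/32 + 1/37) = 2.6998
t = (x̄₁ - x̄₂)/SE = (59 - 51)/2.6998 = 2.9632
df = 67, t-critical = ±1.996
Decision: reject H₀

Answer: t = 2.9632, reject H₀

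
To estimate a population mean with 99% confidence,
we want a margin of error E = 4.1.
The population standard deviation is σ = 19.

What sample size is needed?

Answer: n = 143

Derivation:
z_0.005 = 2.576
n = (z×σ/E)² = (2.576×19/4.1)²
n = 142.5054
Round up: n = 143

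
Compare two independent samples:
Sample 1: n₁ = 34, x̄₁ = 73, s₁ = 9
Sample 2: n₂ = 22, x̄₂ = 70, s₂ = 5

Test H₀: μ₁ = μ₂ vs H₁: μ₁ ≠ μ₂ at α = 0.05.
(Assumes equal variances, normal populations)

Answer: t = 1.4248, fail to reject H₀

Derivation:
Pooled variance: s²_p = [33×9² + 21×5²]/(54) = 59.2222
s_p = 7.6956
SE = s_p×√(1/n₁ + 1/n₂) = 7.6956×√(1/34 + 1/22) = 2.1056
t = (x̄₁ - x̄₂)/SE = (73 - 70)/2.1056 = 1.4248
df = 54, t-critical = ±2.005
Decision: fail to reject H₀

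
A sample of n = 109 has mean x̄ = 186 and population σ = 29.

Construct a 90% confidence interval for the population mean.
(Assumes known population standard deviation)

Confidence level: 90%, α = 0.1
z_0.05 = 1.645
SE = σ/√n = 29/√109 = 2.7777
Margin of error = 1.645 × 2.7777 = 4.5693
CI: x̄ ± margin = 186 ± 4.5693
CI: (181.4307, 190.5693)

Answer: (181.4307, 190.5693)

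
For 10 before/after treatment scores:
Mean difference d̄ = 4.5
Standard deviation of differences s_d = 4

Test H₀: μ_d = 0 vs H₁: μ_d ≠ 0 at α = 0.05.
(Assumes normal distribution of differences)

Answer: t = 3.5576, reject H₀

Derivation:
df = n - 1 = 9
SE = s_d/√n = 4/√10 = 1.2649
t = d̄/SE = 4.5/1.2649 = 3.5576
Critical value: t_{0.025,9} = ±2.262
p-value ≈ 0.0061
Decision: reject H₀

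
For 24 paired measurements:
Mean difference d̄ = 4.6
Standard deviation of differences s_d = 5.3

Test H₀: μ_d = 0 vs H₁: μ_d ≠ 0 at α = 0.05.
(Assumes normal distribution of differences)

Answer: t = 4.2518, reject H₀

Derivation:
df = n - 1 = 23
SE = s_d/√n = 5.3/√24 = 1.0819
t = d̄/SE = 4.6/1.0819 = 4.2518
Critical value: t_{0.025,23} = ±2.069
p-value ≈ 0.0003
Decision: reject H₀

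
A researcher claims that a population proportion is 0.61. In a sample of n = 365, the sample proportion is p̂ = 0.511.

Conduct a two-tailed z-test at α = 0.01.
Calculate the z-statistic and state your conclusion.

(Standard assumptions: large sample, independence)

Answer: z = -3.8778, reject H₀

Derivation:
H₀: p = 0.61, H₁: p ≠ 0.61
Standard error: SE = √(p₀(1-p₀)/n) = √(0.61×0.39/365) = 0.025530
z-statistic: z = (p̂ - p₀)/SE = (0.511 - 0.61)/0.025530 = -3.8778
Critical value: z_0.005 = ±2.576
p-value = 0.0001
Decision: reject H₀ at α = 0.01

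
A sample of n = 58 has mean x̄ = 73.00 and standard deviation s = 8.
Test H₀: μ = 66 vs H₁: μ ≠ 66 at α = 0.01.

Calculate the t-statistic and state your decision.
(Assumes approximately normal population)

df = n - 1 = 57
SE = s/√n = 8/√58 = 1.0505
t = (x̄ - μ₀)/SE = (73.00 - 66)/1.0505 = 6.6635
Critical value: t_{0.005,57} = ±2.665
p-value < 0.0001
Decision: reject H₀

Answer: t = 6.6635, reject H₀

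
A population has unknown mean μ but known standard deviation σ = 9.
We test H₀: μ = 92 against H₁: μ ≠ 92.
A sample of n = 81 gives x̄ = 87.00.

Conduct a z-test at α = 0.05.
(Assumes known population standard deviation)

Answer: z = -5.0000, reject H₀

Derivation:
Standard error: SE = σ/√n = 9/√81 = 1.0000
z-statistic: z = (x̄ - μ₀)/SE = (87.00 - 92)/1.0000 = -5.0000
Critical value: ±1.960
p-value < 0.0001
Decision: reject H₀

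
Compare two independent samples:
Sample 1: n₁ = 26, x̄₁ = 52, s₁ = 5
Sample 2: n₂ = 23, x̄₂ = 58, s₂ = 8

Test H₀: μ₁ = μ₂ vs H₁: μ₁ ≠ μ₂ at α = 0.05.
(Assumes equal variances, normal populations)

Pooled variance: s²_p = [25×5² + 22×8²]/(47) = 43.2553
s_p = 6.5769
SE = s_p×√(1/n₁ + 1/n₂) = 6.5769×√(1/26 + 1/23) = 1.8826
t = (x̄₁ - x̄₂)/SE = (52 - 58)/1.8826 = -3.1871
df = 47, t-critical = ±2.012
Decision: reject H₀

Answer: t = -3.1871, reject H₀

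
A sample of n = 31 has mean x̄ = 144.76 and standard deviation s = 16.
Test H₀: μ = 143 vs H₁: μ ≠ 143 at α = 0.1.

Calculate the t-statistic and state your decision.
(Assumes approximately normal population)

Answer: t = 0.6125, fail to reject H₀

Derivation:
df = n - 1 = 30
SE = s/√n = 16/√31 = 2.8737
t = (x̄ - μ₀)/SE = (144.76 - 143)/2.8737 = 0.6125
Critical value: t_{0.05,30} = ±1.697
p-value ≈ 0.5448
Decision: fail to reject H₀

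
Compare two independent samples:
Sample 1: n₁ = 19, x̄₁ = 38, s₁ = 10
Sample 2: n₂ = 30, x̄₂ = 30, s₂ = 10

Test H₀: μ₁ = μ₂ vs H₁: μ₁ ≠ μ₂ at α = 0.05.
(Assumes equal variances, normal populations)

Pooled variance: s²_p = [18×10² + 29×10²]/(47) = 100.0000
s_p = 10.0000
SE = s_p×√(1/n₁ + 1/n₂) = 10.0000×√(1/19 + 1/30) = 2.9320
t = (x̄₁ - x̄₂)/SE = (38 - 30)/2.9320 = 2.7285
df = 47, t-critical = ±2.012
Decision: reject H₀

Answer: t = 2.7285, reject H₀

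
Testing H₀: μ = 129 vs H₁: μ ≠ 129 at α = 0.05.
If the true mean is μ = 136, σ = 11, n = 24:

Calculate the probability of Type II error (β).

SE = σ/√n = 11/√24 = 2.2454
Critical values: μ₀ ± z_0.025×SE = 129 ± 1.960×2.2454
Acceptance region: (124.5990, 133.4010)
Under H₁ (μ = 136): z_high = (133.4010 - 136)/2.2454 = -1.1575, z_low = (124.5990 - 136)/2.2454 = -5.0775
β = P(not reject | H₁) = Φ(-1.1575) - Φ(-5.0775) ≈ 0.1235

Answer: β ≈ 0.1235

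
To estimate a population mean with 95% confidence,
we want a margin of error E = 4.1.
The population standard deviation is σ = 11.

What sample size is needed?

Answer: n = 28

Derivation:
z_0.025 = 1.960
n = (z×σ/E)² = (1.960×11/4.1)²
n = 27.6522
Round up: n = 28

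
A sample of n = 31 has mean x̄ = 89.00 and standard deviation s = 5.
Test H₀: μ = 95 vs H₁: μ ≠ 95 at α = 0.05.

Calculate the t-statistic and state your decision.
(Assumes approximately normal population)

df = n - 1 = 30
SE = s/√n = 5/√31 = 0.8980
t = (x̄ - μ₀)/SE = (89.00 - 95)/0.8980 = -6.6815
Critical value: t_{0.025,30} = ±2.042
p-value < 0.0001
Decision: reject H₀

Answer: t = -6.6815, reject H₀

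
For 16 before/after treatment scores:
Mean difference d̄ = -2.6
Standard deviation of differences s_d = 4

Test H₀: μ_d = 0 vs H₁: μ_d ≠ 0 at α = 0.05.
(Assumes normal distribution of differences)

df = n - 1 = 15
SE = s_d/√n = 4/√16 = 1.0000
t = d̄/SE = -2.6/1.0000 = -2.6000
Critical value: t_{0.025,15} = ±2.131
p-value ≈ 0.0201
Decision: reject H₀

Answer: t = -2.6000, reject H₀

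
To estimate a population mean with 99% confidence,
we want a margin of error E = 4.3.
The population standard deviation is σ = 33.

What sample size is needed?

z_0.005 = 2.576
n = (z×σ/E)² = (2.576×33/4.3)²
n = 390.8253
Round up: n = 391

Answer: n = 391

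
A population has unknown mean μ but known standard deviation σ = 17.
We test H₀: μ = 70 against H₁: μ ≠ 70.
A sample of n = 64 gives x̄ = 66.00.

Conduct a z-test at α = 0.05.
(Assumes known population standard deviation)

Standard error: SE = σ/√n = 17/√64 = 2.1250
z-statistic: z = (x̄ - μ₀)/SE = (66.00 - 70)/2.1250 = -1.8824
Critical value: ±1.960
p-value = 0.0598
Decision: fail to reject H₀

Answer: z = -1.8824, fail to reject H₀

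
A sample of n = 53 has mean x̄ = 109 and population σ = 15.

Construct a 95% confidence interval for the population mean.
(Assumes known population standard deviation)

Answer: (104.9616, 113.0384)

Derivation:
Confidence level: 95%, α = 0.05
z_0.025 = 1.960
SE = σ/√n = 15/√53 = 2.0604
Margin of error = 1.960 × 2.0604 = 4.0384
CI: x̄ ± margin = 109 ± 4.0384
CI: (104.9616, 113.0384)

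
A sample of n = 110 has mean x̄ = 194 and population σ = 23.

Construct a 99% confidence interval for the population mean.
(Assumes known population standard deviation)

Confidence level: 99%, α = 0.01
z_0.005 = 2.576
SE = σ/√n = 23/√110 = 2.1930
Margin of error = 2.576 × 2.1930 = 5.6492
CI: x̄ ± margin = 194 ± 5.6492
CI: (188.3508, 199.6492)

Answer: (188.3508, 199.6492)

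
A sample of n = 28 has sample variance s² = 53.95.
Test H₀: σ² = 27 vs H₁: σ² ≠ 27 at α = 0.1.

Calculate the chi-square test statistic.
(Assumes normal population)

Answer: χ² = 53.9500, reject H₀

Derivation:
df = n - 1 = 27
χ² = (n-1)s²/σ₀² = 27×53.95/27 = 53.9500
Critical values: χ²_{0.95,27} = 16.151, χ²_{0.05,27} = 40.113
Rejection region: χ² < 16.151 or χ² > 40.113
Decision: reject H₀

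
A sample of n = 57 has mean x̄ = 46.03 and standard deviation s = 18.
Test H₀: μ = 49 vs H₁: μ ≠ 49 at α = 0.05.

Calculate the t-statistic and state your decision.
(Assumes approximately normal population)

Answer: t = -1.2457, fail to reject H₀

Derivation:
df = n - 1 = 56
SE = s/√n = 18/√57 = 2.3842
t = (x̄ - μ₀)/SE = (46.03 - 49)/2.3842 = -1.2457
Critical value: t_{0.025,56} = ±2.003
p-value ≈ 0.2181
Decision: fail to reject H₀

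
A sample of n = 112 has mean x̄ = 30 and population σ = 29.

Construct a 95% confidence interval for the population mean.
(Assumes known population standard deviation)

Confidence level: 95%, α = 0.05
z_0.025 = 1.960
SE = σ/√n = 29/√112 = 2.7402
Margin of error = 1.960 × 2.7402 = 5.3708
CI: x̄ ± margin = 30 ± 5.3708
CI: (24.6292, 35.3708)

Answer: (24.6292, 35.3708)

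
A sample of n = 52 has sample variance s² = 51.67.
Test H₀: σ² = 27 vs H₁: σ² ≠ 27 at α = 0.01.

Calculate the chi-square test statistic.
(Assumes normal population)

Answer: χ² = 97.5989, reject H₀

Derivation:
df = n - 1 = 51
χ² = (n-1)s²/σ₀² = 51×51.67/27 = 97.5989
Critical values: χ²_{0.995,51} = 28.735, χ²_{0.005,51} = 80.747
Rejection region: χ² < 28.735 or χ² > 80.747
Decision: reject H₀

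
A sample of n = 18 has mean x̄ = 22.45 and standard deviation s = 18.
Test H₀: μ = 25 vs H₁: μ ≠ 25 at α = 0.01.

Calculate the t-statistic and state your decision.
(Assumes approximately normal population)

df = n - 1 = 17
SE = s/√n = 18/√18 = 4.2426
t = (x̄ - μ₀)/SE = (22.45 - 25)/4.2426 = -0.6010
Critical value: t_{0.005,17} = ±2.898
p-value ≈ 0.5558
Decision: fail to reject H₀

Answer: t = -0.6010, fail to reject H₀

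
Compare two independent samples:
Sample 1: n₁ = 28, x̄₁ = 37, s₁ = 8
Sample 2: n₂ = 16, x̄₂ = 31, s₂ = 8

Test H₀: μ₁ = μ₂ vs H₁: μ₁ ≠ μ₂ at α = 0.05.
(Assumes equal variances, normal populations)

Pooled variance: s²_p = [27×8² + 15×8²]/(42) = 64.0000
s_p = 8.0000
SE = s_p×√(1/n₁ + 1/n₂) = 8.0000×√(1/28 + 1/16) = 2.5071
t = (x̄₁ - x̄₂)/SE = (37 - 31)/2.5071 = 2.3932
df = 42, t-critical = ±2.018
Decision: reject H₀

Answer: t = 2.3932, reject H₀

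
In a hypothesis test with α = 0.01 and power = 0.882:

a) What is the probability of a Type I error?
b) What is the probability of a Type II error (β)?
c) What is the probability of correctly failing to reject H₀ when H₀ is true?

Answer: a) 0.01, b) 0.118, c) 0.99

Derivation:
a) Type I error probability = α = 0.01
b) Power = P(reject H₀ | H₁ true) = 1 - β = 0.882, so Type II error probability = β = 1 - Power = 0.118
c) P(fail to reject H₀ | H₀ true) = 1 - α = 0.99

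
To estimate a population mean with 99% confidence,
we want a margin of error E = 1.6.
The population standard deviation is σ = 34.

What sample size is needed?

z_0.005 = 2.576
n = (z×σ/E)² = (2.576×34/1.6)²
n = 2996.4676
Round up: n = 2997

Answer: n = 2997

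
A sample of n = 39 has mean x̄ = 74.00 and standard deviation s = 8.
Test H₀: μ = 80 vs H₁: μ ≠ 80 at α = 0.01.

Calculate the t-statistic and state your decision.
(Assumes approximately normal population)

df = n - 1 = 38
SE = s/√n = 8/√39 = 1.2810
t = (x̄ - μ₀)/SE = (74.00 - 80)/1.2810 = -4.6838
Critical value: t_{0.005,38} = ±2.712
p-value < 0.0001
Decision: reject H₀

Answer: t = -4.6838, reject H₀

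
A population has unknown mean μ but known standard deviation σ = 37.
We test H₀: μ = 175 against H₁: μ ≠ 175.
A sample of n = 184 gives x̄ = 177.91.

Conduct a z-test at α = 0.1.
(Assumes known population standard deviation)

Standard error: SE = σ/√n = 37/√184 = 2.7277
z-statistic: z = (x̄ - μ₀)/SE = (177.91 - 175)/2.7277 = 1.0668
Critical value: ±1.645
p-value = 0.2861
Decision: fail to reject H₀

Answer: z = 1.0668, fail to reject H₀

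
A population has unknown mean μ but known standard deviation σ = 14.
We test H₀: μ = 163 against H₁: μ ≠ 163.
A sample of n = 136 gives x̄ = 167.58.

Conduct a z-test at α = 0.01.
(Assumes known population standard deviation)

Standard error: SE = σ/√n = 14/√136 = 1.2005
z-statistic: z = (x̄ - μ₀)/SE = (167.58 - 163)/1.2005 = 3.8151
Critical value: ±2.576
p-value = 0.0001
Decision: reject H₀

Answer: z = 3.8151, reject H₀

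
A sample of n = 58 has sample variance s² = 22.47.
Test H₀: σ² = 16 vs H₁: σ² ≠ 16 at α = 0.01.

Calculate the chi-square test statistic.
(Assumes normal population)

df = n - 1 = 57
χ² = (n-1)s²/σ₀² = 57×22.47/16 = 80.0494
Critical values: χ²_{0.995,57} = 33.248, χ²_{0.005,57} = 88.236
Rejection region: χ² < 33.248 or χ² > 88.236
Decision: fail to reject H₀

Answer: χ² = 80.0494, fail to reject H₀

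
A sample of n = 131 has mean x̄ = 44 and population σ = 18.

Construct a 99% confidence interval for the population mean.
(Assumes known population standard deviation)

Confidence level: 99%, α = 0.01
z_0.005 = 2.576
SE = σ/√n = 18/√131 = 1.5727
Margin of error = 2.576 × 1.5727 = 4.0513
CI: x̄ ± margin = 44 ± 4.0513
CI: (39.9487, 48.0513)

Answer: (39.9487, 48.0513)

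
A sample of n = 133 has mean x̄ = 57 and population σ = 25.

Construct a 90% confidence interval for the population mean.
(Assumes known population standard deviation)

Confidence level: 90%, α = 0.1
z_0.05 = 1.645
SE = σ/√n = 25/√133 = 2.1678
Margin of error = 1.645 × 2.1678 = 3.5660
CI: x̄ ± margin = 57 ± 3.5660
CI: (53.4340, 60.5660)

Answer: (53.4340, 60.5660)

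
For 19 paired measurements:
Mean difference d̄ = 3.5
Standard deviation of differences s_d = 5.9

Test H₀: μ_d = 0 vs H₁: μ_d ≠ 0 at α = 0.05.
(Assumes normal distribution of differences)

Answer: t = 2.5857, reject H₀

Derivation:
df = n - 1 = 18
SE = s_d/√n = 5.9/√19 = 1.3536
t = d̄/SE = 3.5/1.3536 = 2.5857
Critical value: t_{0.025,18} = ±2.101
p-value ≈ 0.0187
Decision: reject H₀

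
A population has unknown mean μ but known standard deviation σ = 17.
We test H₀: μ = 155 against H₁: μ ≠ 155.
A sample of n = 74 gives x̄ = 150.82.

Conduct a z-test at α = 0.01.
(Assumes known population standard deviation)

Standard error: SE = σ/√n = 17/√74 = 1.9762
z-statistic: z = (x̄ - μ₀)/SE = (150.82 - 155)/1.9762 = -2.1152
Critical value: ±2.576
p-value = 0.0344
Decision: fail to reject H₀

Answer: z = -2.1152, fail to reject H₀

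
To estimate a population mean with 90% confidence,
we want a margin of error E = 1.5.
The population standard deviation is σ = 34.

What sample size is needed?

Answer: n = 1391

Derivation:
z_0.05 = 1.645
n = (z×σ/E)² = (1.645×34/1.5)²
n = 1390.2955
Round up: n = 1391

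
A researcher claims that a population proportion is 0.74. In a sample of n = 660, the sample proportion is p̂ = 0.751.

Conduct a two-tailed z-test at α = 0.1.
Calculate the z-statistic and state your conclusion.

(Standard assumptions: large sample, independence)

H₀: p = 0.74, H₁: p ≠ 0.74
Standard error: SE = √(p₀(1-p₀)/n) = √(0.74×0.26/660) = 0.017074
z-statistic: z = (p̂ - p₀)/SE = (0.751 - 0.74)/0.017074 = 0.6443
Critical value: z_0.05 = ±1.645
p-value = 0.5194
Decision: fail to reject H₀ at α = 0.1

Answer: z = 0.6443, fail to reject H₀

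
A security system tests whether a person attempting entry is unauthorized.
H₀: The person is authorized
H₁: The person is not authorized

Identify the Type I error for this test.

Answer: Denying entry to an authorized person

Derivation:
Type I error: rejecting H₀ when it is actually true (false positive).
Type II error: failing to reject H₀ when H₁ is actually true (false negative).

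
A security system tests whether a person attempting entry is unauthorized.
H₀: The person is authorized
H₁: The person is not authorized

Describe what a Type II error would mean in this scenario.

Type I error (α): Rejecting H₀ when H₀ is true
Type II error (β): Failing to reject H₀ when H₁ is true

Answer: Granting entry to an unauthorized person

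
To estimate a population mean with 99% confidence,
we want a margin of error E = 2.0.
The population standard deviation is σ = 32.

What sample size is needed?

Answer: n = 1699

Derivation:
z_0.005 = 2.576
n = (z×σ/E)² = (2.576×32/2.0)²
n = 1698.7587
Round up: n = 1699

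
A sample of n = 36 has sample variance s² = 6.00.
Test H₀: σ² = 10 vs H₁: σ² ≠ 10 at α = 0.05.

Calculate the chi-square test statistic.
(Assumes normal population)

Answer: χ² = 21.0000, fail to reject H₀

Derivation:
df = n - 1 = 35
χ² = (n-1)s²/σ₀² = 35×6.00/10 = 21.0000
Critical values: χ²_{0.975,35} = 20.569, χ²_{0.025,35} = 53.203
Rejection region: χ² < 20.569 or χ² > 53.203
Decision: fail to reject H₀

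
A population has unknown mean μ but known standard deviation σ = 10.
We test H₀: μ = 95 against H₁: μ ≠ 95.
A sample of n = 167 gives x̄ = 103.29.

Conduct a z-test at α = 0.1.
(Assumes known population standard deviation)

Standard error: SE = σ/√n = 10/√167 = 0.7738
z-statistic: z = (x̄ - μ₀)/SE = (103.29 - 95)/0.7738 = 10.7134
Critical value: ±1.645
p-value < 0.0001
Decision: reject H₀

Answer: z = 10.7134, reject H₀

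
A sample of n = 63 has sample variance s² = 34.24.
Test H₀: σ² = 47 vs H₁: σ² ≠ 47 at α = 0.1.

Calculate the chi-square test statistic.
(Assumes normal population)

df = n - 1 = 62
χ² = (n-1)s²/σ₀² = 62×34.24/47 = 45.1677
Critical values: χ²_{0.95,62} = 44.889, χ²_{0.05,62} = 81.381
Rejection region: χ² < 44.889 or χ² > 81.381
Decision: fail to reject H₀

Answer: χ² = 45.1677, fail to reject H₀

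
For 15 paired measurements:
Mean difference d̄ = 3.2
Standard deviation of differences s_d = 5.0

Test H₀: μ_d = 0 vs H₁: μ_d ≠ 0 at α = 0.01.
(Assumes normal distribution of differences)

Answer: t = 2.4787, fail to reject H₀

Derivation:
df = n - 1 = 14
SE = s_d/√n = 5.0/√15 = 1.2910
t = d̄/SE = 3.2/1.2910 = 2.4787
Critical value: t_{0.005,14} = ±2.977
p-value ≈ 0.0265
Decision: fail to reject H₀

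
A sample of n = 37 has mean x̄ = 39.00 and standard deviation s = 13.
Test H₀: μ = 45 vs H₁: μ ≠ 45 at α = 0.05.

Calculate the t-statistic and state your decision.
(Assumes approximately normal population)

Answer: t = -2.8074, reject H₀

Derivation:
df = n - 1 = 36
SE = s/√n = 13/√37 = 2.1372
t = (x̄ - μ₀)/SE = (39.00 - 45)/2.1372 = -2.8074
Critical value: t_{0.025,36} = ±2.028
p-value ≈ 0.0080
Decision: reject H₀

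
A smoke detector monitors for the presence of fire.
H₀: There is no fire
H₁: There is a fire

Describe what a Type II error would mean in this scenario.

Answer: The alarm fails to sound when there actually is a fire

Derivation:
Type I error: rejecting H₀ when it is actually true (false positive).
Type II error: failing to reject H₀ when H₁ is actually true (false negative).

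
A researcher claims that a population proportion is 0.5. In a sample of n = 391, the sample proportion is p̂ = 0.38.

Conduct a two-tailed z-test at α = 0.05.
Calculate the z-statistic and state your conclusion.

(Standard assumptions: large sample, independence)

Answer: z = -4.7457, reject H₀

Derivation:
H₀: p = 0.5, H₁: p ≠ 0.5
Standard error: SE = √(p₀(1-p₀)/n) = √(0.5×0.5/391) = 0.025286
z-statistic: z = (p̂ - p₀)/SE = (0.38 - 0.5)/0.025286 = -4.7457
Critical value: z_0.025 = ±1.960
p-value < 0.0001
Decision: reject H₀ at α = 0.05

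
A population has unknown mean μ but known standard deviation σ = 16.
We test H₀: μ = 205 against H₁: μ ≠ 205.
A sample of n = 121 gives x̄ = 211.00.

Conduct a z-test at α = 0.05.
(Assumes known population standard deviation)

Answer: z = 4.1251, reject H₀

Derivation:
Standard error: SE = σ/√n = 16/√121 = 1.4545
z-statistic: z = (x̄ - μ₀)/SE = (211.00 - 205)/1.4545 = 4.1251
Critical value: ±1.960
p-value < 0.0001
Decision: reject H₀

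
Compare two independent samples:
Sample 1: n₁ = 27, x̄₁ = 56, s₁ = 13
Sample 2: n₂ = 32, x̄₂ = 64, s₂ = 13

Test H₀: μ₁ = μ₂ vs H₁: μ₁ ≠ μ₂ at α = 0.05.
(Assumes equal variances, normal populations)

Pooled variance: s²_p = [26×13² + 31×13²]/(57) = 169.0000
s_p = 13.0000
SE = s_p×√(1/n₁ + 1/n₂) = 13.0000×√(1/27 + 1/32) = 3.3971
t = (x̄₁ - x̄₂)/SE = (56 - 64)/3.3971 = -2.3549
df = 57, t-critical = ±2.002
Decision: reject H₀

Answer: t = -2.3549, reject H₀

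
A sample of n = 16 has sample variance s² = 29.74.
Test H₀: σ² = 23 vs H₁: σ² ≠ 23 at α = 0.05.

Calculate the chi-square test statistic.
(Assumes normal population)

df = n - 1 = 15
χ² = (n-1)s²/σ₀² = 15×29.74/23 = 19.3957
Critical values: χ²_{0.975,15} = 6.262, χ²_{0.025,15} = 27.488
Rejection region: χ² < 6.262 or χ² > 27.488
Decision: fail to reject H₀

Answer: χ² = 19.3957, fail to reject H₀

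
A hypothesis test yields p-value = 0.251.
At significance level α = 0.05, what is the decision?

Answer: fail to reject H₀

Derivation:
Compare p-value to α:
0.251 ≥ 0.05
Decision: fail to reject H₀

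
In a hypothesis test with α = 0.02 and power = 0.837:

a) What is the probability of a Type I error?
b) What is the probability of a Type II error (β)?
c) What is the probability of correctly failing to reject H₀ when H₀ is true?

a) Type I error probability = α = 0.02
b) Power = P(reject H₀ | H₁ true) = 1 - β = 0.837, so Type II error probability = β = 1 - Power = 0.163
c) P(fail to reject H₀ | H₀ true) = 1 - α = 0.98

Answer: a) 0.02, b) 0.163, c) 0.98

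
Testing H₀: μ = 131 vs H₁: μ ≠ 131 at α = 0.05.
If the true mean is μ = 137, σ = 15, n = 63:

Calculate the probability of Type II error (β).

Answer: β ≈ 0.1122

Derivation:
SE = σ/√n = 15/√63 = 1.8898
Critical values: μ₀ ± z_0.025×SE = 131 ± 1.960×1.8898
Acceptance region: (127.2960, 134.7040)
Under H₁ (μ = 137): z_high = (134.7040 - 137)/1.8898 = -1.2149, z_low = (127.2960 - 137)/1.8898 = -5.1349
β = P(not reject | H₁) = Φ(-1.2149) - Φ(-5.1349) ≈ 0.1122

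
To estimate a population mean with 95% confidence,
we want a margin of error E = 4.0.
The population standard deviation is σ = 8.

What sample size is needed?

Answer: n = 16

Derivation:
z_0.025 = 1.960
n = (z×σ/E)² = (1.960×8/4.0)²
n = 15.3664
Round up: n = 16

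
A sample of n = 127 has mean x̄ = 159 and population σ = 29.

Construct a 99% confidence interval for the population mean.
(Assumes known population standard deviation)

Answer: (152.3712, 165.6288)

Derivation:
Confidence level: 99%, α = 0.01
z_0.005 = 2.576
SE = σ/√n = 29/√127 = 2.5733
Margin of error = 2.576 × 2.5733 = 6.6288
CI: x̄ ± margin = 159 ± 6.6288
CI: (152.3712, 165.6288)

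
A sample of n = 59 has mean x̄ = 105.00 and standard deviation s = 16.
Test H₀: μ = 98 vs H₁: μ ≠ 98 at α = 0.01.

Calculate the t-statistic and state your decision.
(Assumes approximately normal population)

df = n - 1 = 58
SE = s/√n = 16/√59 = 2.0830
t = (x̄ - μ₀)/SE = (105.00 - 98)/2.0830 = 3.3605
Critical value: t_{0.005,58} = ±2.663
p-value ≈ 0.0014
Decision: reject H₀

Answer: t = 3.3605, reject H₀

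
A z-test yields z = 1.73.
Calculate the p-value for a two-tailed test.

Answer: p-value ≈ 0.0836

Derivation:
For z = 1.73:
p = 2×P(Z > |1.73|) = 2×(1 - Φ(1.73)) = 0.0836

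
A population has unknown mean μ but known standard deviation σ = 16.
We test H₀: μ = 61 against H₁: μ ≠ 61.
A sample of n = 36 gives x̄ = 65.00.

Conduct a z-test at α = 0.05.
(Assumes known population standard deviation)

Standard error: SE = σ/√n = 16/√36 = 2.6667
z-statistic: z = (x̄ - μ₀)/SE = (65.00 - 61)/2.6667 = 1.5000
Critical value: ±1.960
p-value = 0.1336
Decision: fail to reject H₀

Answer: z = 1.5000, fail to reject H₀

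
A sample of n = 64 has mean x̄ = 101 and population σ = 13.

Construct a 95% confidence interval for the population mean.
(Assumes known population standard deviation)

Answer: (97.8150, 104.1850)

Derivation:
Confidence level: 95%, α = 0.05
z_0.025 = 1.960
SE = σ/√n = 13/√64 = 1.6250
Margin of error = 1.960 × 1.6250 = 3.1850
CI: x̄ ± margin = 101 ± 3.1850
CI: (97.8150, 104.1850)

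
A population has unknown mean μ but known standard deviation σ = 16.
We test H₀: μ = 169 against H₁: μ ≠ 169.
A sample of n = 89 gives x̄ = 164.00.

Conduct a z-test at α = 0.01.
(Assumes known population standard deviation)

Standard error: SE = σ/√n = 16/√89 = 1.6960
z-statistic: z = (x̄ - μ₀)/SE = (164.00 - 169)/1.6960 = -2.9481
Critical value: ±2.576
p-value = 0.0032
Decision: reject H₀

Answer: z = -2.9481, reject H₀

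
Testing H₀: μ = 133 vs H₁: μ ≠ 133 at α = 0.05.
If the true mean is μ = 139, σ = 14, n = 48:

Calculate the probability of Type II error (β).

Answer: β ≈ 0.1564

Derivation:
SE = σ/√n = 14/√48 = 2.0207
Critical values: μ₀ ± z_0.025×SE = 133 ± 1.960×2.0207
Acceptance region: (129.0394, 136.9606)
Under H₁ (μ = 139): z_high = (136.9606 - 139)/2.0207 = -1.0093, z_low = (129.0394 - 139)/2.0207 = -4.9293
β = P(not reject | H₁) = Φ(-1.0093) - Φ(-4.9293) ≈ 0.1564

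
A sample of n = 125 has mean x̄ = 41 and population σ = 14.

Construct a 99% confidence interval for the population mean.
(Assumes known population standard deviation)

Confidence level: 99%, α = 0.01
z_0.005 = 2.576
SE = σ/√n = 14/√125 = 1.2522
Margin of error = 2.576 × 1.2522 = 3.2257
CI: x̄ ± margin = 41 ± 3.2257
CI: (37.7743, 44.2257)

Answer: (37.7743, 44.2257)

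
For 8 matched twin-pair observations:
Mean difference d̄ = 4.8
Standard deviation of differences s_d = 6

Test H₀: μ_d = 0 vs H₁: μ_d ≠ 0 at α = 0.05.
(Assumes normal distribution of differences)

df = n - 1 = 7
SE = s_d/√n = 6/√8 = 2.1213
t = d̄/SE = 4.8/2.1213 = 2.2628
Critical value: t_{0.025,7} = ±2.365
p-value ≈ 0.0581
Decision: fail to reject H₀

Answer: t = 2.2628, fail to reject H₀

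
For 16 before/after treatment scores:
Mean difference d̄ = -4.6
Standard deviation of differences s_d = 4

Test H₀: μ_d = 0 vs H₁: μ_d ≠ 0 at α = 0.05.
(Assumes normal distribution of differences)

Answer: t = -4.6000, reject H₀

Derivation:
df = n - 1 = 15
SE = s_d/√n = 4/√16 = 1.0000
t = d̄/SE = -4.6/1.0000 = -4.6000
Critical value: t_{0.025,15} = ±2.131
p-value ≈ 0.0003
Decision: reject H₀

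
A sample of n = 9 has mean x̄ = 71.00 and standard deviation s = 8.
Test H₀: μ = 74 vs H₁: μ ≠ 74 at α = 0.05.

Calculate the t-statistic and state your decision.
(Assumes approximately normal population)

df = n - 1 = 8
SE = s/√n = 8/√9 = 2.6667
t = (x̄ - μ₀)/SE = (71.00 - 74)/2.6667 = -1.1250
Critical value: t_{0.025,8} = ±2.306
p-value ≈ 0.2932
Decision: fail to reject H₀

Answer: t = -1.1250, fail to reject H₀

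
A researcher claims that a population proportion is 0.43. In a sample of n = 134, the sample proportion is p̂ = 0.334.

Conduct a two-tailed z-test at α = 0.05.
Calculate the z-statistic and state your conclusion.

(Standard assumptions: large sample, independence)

H₀: p = 0.43, H₁: p ≠ 0.43
Standard error: SE = √(p₀(1-p₀)/n) = √(0.43×0.57/134) = 0.042768
z-statistic: z = (p̂ - p₀)/SE = (0.334 - 0.43)/0.042768 = -2.2447
Critical value: z_0.025 = ±1.960
p-value = 0.0248
Decision: reject H₀ at α = 0.05

Answer: z = -2.2447, reject H₀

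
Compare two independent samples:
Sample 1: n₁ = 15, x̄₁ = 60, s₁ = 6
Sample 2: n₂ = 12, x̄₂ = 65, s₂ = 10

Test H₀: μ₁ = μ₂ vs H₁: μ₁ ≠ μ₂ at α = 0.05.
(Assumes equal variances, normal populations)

Pooled variance: s²_p = [14×6² + 11×10²]/(25) = 64.1600
s_p = 8.0100
SE = s_p×√(1/n₁ + 1/n₂) = 8.0100×√(1/15 + 1/12) = 3.1023
t = (x̄₁ - x̄₂)/SE = (60 - 65)/3.1023 = -1.6117
df = 25, t-critical = ±2.060
Decision: fail to reject H₀

Answer: t = -1.6117, fail to reject H₀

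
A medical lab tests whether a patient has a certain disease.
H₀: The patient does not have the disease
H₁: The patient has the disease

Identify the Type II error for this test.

Type I error: rejecting H₀ when it is actually true (false positive).
Type II error: failing to reject H₀ when H₁ is actually true (false negative).

Answer: Failing to diagnose a patient who actually has the disease (false negative)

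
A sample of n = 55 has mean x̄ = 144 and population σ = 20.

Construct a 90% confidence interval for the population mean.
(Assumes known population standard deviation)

Confidence level: 90%, α = 0.1
z_0.05 = 1.645
SE = σ/√n = 20/√55 = 2.6968
Margin of error = 1.645 × 2.6968 = 4.4362
CI: x̄ ± margin = 144 ± 4.4362
CI: (139.5638, 148.4362)

Answer: (139.5638, 148.4362)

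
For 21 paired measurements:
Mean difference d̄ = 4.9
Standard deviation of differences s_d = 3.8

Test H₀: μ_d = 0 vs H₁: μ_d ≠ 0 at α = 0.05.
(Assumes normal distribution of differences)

df = n - 1 = 20
SE = s_d/√n = 3.8/√21 = 0.8292
t = d̄/SE = 4.9/0.8292 = 5.9093
Critical value: t_{0.025,20} = ±2.086
p-value < 0.0001
Decision: reject H₀

Answer: t = 5.9093, reject H₀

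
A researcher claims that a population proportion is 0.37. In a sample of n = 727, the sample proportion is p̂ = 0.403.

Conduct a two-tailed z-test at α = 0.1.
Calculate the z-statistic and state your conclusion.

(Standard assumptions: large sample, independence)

Answer: z = 1.8430, reject H₀

Derivation:
H₀: p = 0.37, H₁: p ≠ 0.37
Standard error: SE = √(p₀(1-p₀)/n) = √(0.37×0.63/727) = 0.017906
z-statistic: z = (p̂ - p₀)/SE = (0.403 - 0.37)/0.017906 = 1.8430
Critical value: z_0.05 = ±1.645
p-value = 0.0653
Decision: reject H₀ at α = 0.1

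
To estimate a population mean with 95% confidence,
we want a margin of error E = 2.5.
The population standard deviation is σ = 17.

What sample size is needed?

Answer: n = 178

Derivation:
z_0.025 = 1.960
n = (z×σ/E)² = (1.960×17/2.5)²
n = 177.6356
Round up: n = 178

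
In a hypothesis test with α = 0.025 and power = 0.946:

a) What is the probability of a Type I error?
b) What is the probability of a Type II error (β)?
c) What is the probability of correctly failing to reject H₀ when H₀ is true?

Answer: a) 0.025, b) 0.054, c) 0.975

Derivation:
a) Type I error probability = α = 0.025
b) Power = P(reject H₀ | H₁ true) = 1 - β = 0.946, so Type II error probability = β = 1 - Power = 0.054
c) P(fail to reject H₀ | H₀ true) = 1 - α = 0.975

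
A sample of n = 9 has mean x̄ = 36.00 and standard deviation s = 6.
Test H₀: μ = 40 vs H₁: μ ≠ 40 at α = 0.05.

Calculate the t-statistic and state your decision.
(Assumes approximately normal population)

df = n - 1 = 8
SE = s/√n = 6/√9 = 2.0000
t = (x̄ - μ₀)/SE = (36.00 - 40)/2.0000 = -2.0000
Critical value: t_{0.025,8} = ±2.306
p-value ≈ 0.0805
Decision: fail to reject H₀

Answer: t = -2.0000, fail to reject H₀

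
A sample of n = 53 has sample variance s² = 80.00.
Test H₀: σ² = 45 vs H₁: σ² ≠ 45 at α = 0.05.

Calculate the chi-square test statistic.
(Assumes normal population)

Answer: χ² = 92.4444, reject H₀

Derivation:
df = n - 1 = 52
χ² = (n-1)s²/σ₀² = 52×80.00/45 = 92.4444
Critical values: χ²_{0.975,52} = 33.968, χ²_{0.025,52} = 73.810
Rejection region: χ² < 33.968 or χ² > 73.810
Decision: reject H₀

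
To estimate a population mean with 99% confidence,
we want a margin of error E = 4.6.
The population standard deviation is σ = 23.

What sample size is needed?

z_0.005 = 2.576
n = (z×σ/E)² = (2.576×23/4.6)²
n = 165.8944
Round up: n = 166

Answer: n = 166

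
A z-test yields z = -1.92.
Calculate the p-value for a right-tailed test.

For z = -1.92:
p = P(Z > -1.92) = 1 - Φ(-1.92) = 0.9726

Answer: p-value ≈ 0.9726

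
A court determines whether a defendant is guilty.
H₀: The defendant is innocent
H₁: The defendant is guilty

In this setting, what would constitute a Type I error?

Answer: Convicting an innocent person

Derivation:
Type I error (α): Rejecting H₀ when H₀ is true
Type II error (β): Failing to reject H₀ when H₁ is true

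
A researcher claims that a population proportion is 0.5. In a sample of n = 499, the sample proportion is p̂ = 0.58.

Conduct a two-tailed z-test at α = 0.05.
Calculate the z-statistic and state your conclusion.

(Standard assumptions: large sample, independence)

H₀: p = 0.5, H₁: p ≠ 0.5
Standard error: SE = √(p₀(1-p₀)/n) = √(0.5×0.5/499) = 0.022383
z-statistic: z = (p̂ - p₀)/SE = (0.58 - 0.5)/0.022383 = 3.5741
Critical value: z_0.025 = ±1.960
p-value = 0.0004
Decision: reject H₀ at α = 0.05

Answer: z = 3.5741, reject H₀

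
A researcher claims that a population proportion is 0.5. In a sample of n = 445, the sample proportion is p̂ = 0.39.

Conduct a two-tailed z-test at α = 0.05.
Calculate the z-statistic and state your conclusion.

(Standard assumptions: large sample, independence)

Answer: z = -4.6410, reject H₀

Derivation:
H₀: p = 0.5, H₁: p ≠ 0.5
Standard error: SE = √(p₀(1-p₀)/n) = √(0.5×0.5/445) = 0.023702
z-statistic: z = (p̂ - p₀)/SE = (0.39 - 0.5)/0.023702 = -4.6410
Critical value: z_0.025 = ±1.960
p-value < 0.0001
Decision: reject H₀ at α = 0.05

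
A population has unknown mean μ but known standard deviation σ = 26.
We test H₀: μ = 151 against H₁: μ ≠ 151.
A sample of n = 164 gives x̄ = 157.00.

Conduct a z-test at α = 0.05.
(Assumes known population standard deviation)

Standard error: SE = σ/√n = 26/√164 = 2.0303
z-statistic: z = (x̄ - μ₀)/SE = (157.00 - 151)/2.0303 = 2.9552
Critical value: ±1.960
p-value = 0.0031
Decision: reject H₀

Answer: z = 2.9552, reject H₀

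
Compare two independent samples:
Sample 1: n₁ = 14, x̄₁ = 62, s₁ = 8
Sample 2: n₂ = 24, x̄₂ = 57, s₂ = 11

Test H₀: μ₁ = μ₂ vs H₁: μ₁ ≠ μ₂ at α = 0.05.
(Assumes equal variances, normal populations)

Pooled variance: s²_p = [13×8² + 23×11²]/(36) = 100.4167
s_p = 10.0208
SE = s_p×√(1/n₁ + 1/n₂) = 10.0208×√(1/14 + 1/24) = 3.3700
t = (x̄₁ - x̄₂)/SE = (62 - 57)/3.3700 = 1.4837
df = 36, t-critical = ±2.028
Decision: fail to reject H₀

Answer: t = 1.4837, fail to reject H₀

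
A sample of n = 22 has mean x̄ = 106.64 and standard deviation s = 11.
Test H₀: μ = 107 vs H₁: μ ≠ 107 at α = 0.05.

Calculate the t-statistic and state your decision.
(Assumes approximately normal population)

df = n - 1 = 21
SE = s/√n = 11/√22 = 2.3452
t = (x̄ - μ₀)/SE = (106.64 - 107)/2.3452 = -0.1535
Critical value: t_{0.025,21} = ±2.080
p-value ≈ 0.8795
Decision: fail to reject H₀

Answer: t = -0.1535, fail to reject H₀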